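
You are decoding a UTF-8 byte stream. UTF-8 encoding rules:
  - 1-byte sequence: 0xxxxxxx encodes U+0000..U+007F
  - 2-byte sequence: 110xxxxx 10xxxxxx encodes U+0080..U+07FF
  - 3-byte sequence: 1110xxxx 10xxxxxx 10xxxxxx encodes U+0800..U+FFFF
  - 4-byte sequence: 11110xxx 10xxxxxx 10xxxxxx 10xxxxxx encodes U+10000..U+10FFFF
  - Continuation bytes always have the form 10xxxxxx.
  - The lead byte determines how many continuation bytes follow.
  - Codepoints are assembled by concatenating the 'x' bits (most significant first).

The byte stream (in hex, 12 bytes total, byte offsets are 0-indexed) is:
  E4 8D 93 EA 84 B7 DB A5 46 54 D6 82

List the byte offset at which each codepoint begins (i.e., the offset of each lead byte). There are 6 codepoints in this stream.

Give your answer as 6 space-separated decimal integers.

Answer: 0 3 6 8 9 10

Derivation:
Byte[0]=E4: 3-byte lead, need 2 cont bytes. acc=0x4
Byte[1]=8D: continuation. acc=(acc<<6)|0x0D=0x10D
Byte[2]=93: continuation. acc=(acc<<6)|0x13=0x4353
Completed: cp=U+4353 (starts at byte 0)
Byte[3]=EA: 3-byte lead, need 2 cont bytes. acc=0xA
Byte[4]=84: continuation. acc=(acc<<6)|0x04=0x284
Byte[5]=B7: continuation. acc=(acc<<6)|0x37=0xA137
Completed: cp=U+A137 (starts at byte 3)
Byte[6]=DB: 2-byte lead, need 1 cont bytes. acc=0x1B
Byte[7]=A5: continuation. acc=(acc<<6)|0x25=0x6E5
Completed: cp=U+06E5 (starts at byte 6)
Byte[8]=46: 1-byte ASCII. cp=U+0046
Byte[9]=54: 1-byte ASCII. cp=U+0054
Byte[10]=D6: 2-byte lead, need 1 cont bytes. acc=0x16
Byte[11]=82: continuation. acc=(acc<<6)|0x02=0x582
Completed: cp=U+0582 (starts at byte 10)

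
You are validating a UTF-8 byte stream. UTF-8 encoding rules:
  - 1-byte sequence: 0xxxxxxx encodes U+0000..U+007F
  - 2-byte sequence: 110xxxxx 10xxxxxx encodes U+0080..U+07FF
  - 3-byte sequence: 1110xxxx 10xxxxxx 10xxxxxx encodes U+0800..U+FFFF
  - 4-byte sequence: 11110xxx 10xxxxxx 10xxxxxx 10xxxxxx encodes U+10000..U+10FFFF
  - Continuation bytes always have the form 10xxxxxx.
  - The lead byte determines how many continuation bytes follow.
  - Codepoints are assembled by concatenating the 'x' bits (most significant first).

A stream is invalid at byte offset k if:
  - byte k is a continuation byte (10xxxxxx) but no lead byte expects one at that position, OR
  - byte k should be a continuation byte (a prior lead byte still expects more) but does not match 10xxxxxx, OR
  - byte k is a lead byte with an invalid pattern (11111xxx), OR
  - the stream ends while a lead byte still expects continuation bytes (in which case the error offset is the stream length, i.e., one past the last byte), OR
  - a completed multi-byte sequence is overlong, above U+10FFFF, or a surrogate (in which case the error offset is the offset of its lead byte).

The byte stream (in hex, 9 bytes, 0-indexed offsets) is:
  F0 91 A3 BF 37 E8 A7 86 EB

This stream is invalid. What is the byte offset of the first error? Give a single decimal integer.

Answer: 9

Derivation:
Byte[0]=F0: 4-byte lead, need 3 cont bytes. acc=0x0
Byte[1]=91: continuation. acc=(acc<<6)|0x11=0x11
Byte[2]=A3: continuation. acc=(acc<<6)|0x23=0x463
Byte[3]=BF: continuation. acc=(acc<<6)|0x3F=0x118FF
Completed: cp=U+118FF (starts at byte 0)
Byte[4]=37: 1-byte ASCII. cp=U+0037
Byte[5]=E8: 3-byte lead, need 2 cont bytes. acc=0x8
Byte[6]=A7: continuation. acc=(acc<<6)|0x27=0x227
Byte[7]=86: continuation. acc=(acc<<6)|0x06=0x89C6
Completed: cp=U+89C6 (starts at byte 5)
Byte[8]=EB: 3-byte lead, need 2 cont bytes. acc=0xB
Byte[9]: stream ended, expected continuation. INVALID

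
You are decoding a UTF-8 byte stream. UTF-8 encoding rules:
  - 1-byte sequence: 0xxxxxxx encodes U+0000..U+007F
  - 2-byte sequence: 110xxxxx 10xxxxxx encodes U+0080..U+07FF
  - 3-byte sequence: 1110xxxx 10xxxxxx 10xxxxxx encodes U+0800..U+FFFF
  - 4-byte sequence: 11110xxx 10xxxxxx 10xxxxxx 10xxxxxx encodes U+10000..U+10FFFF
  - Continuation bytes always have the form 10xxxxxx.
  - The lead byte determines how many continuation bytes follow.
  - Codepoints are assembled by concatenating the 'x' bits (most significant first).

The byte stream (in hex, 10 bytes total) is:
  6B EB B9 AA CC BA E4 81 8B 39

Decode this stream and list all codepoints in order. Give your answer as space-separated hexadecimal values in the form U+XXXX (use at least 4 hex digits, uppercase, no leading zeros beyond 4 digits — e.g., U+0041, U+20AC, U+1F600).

Byte[0]=6B: 1-byte ASCII. cp=U+006B
Byte[1]=EB: 3-byte lead, need 2 cont bytes. acc=0xB
Byte[2]=B9: continuation. acc=(acc<<6)|0x39=0x2F9
Byte[3]=AA: continuation. acc=(acc<<6)|0x2A=0xBE6A
Completed: cp=U+BE6A (starts at byte 1)
Byte[4]=CC: 2-byte lead, need 1 cont bytes. acc=0xC
Byte[5]=BA: continuation. acc=(acc<<6)|0x3A=0x33A
Completed: cp=U+033A (starts at byte 4)
Byte[6]=E4: 3-byte lead, need 2 cont bytes. acc=0x4
Byte[7]=81: continuation. acc=(acc<<6)|0x01=0x101
Byte[8]=8B: continuation. acc=(acc<<6)|0x0B=0x404B
Completed: cp=U+404B (starts at byte 6)
Byte[9]=39: 1-byte ASCII. cp=U+0039

Answer: U+006B U+BE6A U+033A U+404B U+0039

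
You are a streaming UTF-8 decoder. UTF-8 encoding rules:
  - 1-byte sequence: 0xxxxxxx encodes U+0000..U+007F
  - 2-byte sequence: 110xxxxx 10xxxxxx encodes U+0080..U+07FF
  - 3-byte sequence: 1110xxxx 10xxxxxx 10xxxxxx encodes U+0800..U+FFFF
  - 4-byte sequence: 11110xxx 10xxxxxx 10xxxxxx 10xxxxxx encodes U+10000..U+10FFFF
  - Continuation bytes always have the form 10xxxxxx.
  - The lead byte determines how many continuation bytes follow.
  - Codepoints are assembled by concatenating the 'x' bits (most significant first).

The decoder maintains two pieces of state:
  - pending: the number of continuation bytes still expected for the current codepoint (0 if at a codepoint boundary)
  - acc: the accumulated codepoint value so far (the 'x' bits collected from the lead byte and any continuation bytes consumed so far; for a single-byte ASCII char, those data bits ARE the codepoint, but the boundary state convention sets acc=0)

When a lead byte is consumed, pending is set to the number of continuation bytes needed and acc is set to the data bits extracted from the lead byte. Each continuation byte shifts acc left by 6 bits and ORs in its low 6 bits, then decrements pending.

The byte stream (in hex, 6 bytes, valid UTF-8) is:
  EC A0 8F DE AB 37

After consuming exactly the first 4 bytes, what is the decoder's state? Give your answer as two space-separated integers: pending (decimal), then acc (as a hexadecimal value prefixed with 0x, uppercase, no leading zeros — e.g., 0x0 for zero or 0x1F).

Answer: 1 0x1E

Derivation:
Byte[0]=EC: 3-byte lead. pending=2, acc=0xC
Byte[1]=A0: continuation. acc=(acc<<6)|0x20=0x320, pending=1
Byte[2]=8F: continuation. acc=(acc<<6)|0x0F=0xC80F, pending=0
Byte[3]=DE: 2-byte lead. pending=1, acc=0x1E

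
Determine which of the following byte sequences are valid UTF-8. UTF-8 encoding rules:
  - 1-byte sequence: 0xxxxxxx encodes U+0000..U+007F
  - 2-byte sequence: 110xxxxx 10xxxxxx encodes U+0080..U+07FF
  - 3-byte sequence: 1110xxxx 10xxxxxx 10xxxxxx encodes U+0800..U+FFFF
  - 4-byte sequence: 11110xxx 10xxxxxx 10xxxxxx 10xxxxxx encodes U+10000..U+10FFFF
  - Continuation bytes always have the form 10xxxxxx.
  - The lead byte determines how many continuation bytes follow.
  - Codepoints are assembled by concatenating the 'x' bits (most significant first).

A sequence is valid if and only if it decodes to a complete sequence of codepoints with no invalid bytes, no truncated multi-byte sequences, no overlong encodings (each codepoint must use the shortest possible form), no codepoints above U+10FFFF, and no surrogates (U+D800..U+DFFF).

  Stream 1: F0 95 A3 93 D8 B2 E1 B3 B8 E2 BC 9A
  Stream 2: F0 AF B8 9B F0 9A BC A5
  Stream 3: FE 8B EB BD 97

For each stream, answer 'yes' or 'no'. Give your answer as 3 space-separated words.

Stream 1: decodes cleanly. VALID
Stream 2: decodes cleanly. VALID
Stream 3: error at byte offset 0. INVALID

Answer: yes yes no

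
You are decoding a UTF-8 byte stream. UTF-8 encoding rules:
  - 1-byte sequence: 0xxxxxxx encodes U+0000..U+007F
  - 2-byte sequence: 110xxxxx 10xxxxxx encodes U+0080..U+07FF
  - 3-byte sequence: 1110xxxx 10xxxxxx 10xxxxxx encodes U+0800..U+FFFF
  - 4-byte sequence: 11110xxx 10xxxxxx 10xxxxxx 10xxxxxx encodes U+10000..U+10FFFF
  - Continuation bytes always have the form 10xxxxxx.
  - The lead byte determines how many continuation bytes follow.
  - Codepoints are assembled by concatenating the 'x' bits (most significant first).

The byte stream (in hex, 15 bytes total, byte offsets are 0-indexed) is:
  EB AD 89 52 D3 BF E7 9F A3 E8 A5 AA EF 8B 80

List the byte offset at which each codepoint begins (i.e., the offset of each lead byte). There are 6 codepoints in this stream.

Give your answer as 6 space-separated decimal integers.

Answer: 0 3 4 6 9 12

Derivation:
Byte[0]=EB: 3-byte lead, need 2 cont bytes. acc=0xB
Byte[1]=AD: continuation. acc=(acc<<6)|0x2D=0x2ED
Byte[2]=89: continuation. acc=(acc<<6)|0x09=0xBB49
Completed: cp=U+BB49 (starts at byte 0)
Byte[3]=52: 1-byte ASCII. cp=U+0052
Byte[4]=D3: 2-byte lead, need 1 cont bytes. acc=0x13
Byte[5]=BF: continuation. acc=(acc<<6)|0x3F=0x4FF
Completed: cp=U+04FF (starts at byte 4)
Byte[6]=E7: 3-byte lead, need 2 cont bytes. acc=0x7
Byte[7]=9F: continuation. acc=(acc<<6)|0x1F=0x1DF
Byte[8]=A3: continuation. acc=(acc<<6)|0x23=0x77E3
Completed: cp=U+77E3 (starts at byte 6)
Byte[9]=E8: 3-byte lead, need 2 cont bytes. acc=0x8
Byte[10]=A5: continuation. acc=(acc<<6)|0x25=0x225
Byte[11]=AA: continuation. acc=(acc<<6)|0x2A=0x896A
Completed: cp=U+896A (starts at byte 9)
Byte[12]=EF: 3-byte lead, need 2 cont bytes. acc=0xF
Byte[13]=8B: continuation. acc=(acc<<6)|0x0B=0x3CB
Byte[14]=80: continuation. acc=(acc<<6)|0x00=0xF2C0
Completed: cp=U+F2C0 (starts at byte 12)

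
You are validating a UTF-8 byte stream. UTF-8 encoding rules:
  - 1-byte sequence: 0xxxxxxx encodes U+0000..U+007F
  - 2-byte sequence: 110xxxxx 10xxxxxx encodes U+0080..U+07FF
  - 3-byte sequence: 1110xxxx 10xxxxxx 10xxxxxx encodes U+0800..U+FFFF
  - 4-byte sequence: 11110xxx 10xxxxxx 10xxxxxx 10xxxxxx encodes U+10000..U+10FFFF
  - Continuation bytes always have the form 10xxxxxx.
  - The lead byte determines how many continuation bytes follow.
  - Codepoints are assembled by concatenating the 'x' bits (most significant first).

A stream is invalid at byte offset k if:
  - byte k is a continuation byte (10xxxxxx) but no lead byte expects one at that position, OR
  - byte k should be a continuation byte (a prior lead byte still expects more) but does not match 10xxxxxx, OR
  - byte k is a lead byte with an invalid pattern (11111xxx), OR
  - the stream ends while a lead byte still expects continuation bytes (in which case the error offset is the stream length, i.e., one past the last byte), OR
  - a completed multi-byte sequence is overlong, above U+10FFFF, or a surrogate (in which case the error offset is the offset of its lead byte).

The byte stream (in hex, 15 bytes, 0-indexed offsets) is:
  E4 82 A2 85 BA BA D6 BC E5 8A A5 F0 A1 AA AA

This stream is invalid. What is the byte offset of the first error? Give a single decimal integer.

Answer: 3

Derivation:
Byte[0]=E4: 3-byte lead, need 2 cont bytes. acc=0x4
Byte[1]=82: continuation. acc=(acc<<6)|0x02=0x102
Byte[2]=A2: continuation. acc=(acc<<6)|0x22=0x40A2
Completed: cp=U+40A2 (starts at byte 0)
Byte[3]=85: INVALID lead byte (not 0xxx/110x/1110/11110)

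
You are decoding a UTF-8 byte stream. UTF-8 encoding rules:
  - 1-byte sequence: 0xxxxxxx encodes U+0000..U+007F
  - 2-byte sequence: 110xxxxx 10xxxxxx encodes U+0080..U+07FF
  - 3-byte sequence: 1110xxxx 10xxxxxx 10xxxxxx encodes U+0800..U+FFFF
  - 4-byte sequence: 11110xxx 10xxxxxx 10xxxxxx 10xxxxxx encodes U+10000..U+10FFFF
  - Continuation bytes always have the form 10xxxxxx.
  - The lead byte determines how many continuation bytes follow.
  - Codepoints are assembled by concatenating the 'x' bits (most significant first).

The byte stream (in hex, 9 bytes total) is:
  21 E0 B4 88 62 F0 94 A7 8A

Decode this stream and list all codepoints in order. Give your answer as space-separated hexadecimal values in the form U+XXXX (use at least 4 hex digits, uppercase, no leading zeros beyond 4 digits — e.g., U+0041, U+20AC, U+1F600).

Byte[0]=21: 1-byte ASCII. cp=U+0021
Byte[1]=E0: 3-byte lead, need 2 cont bytes. acc=0x0
Byte[2]=B4: continuation. acc=(acc<<6)|0x34=0x34
Byte[3]=88: continuation. acc=(acc<<6)|0x08=0xD08
Completed: cp=U+0D08 (starts at byte 1)
Byte[4]=62: 1-byte ASCII. cp=U+0062
Byte[5]=F0: 4-byte lead, need 3 cont bytes. acc=0x0
Byte[6]=94: continuation. acc=(acc<<6)|0x14=0x14
Byte[7]=A7: continuation. acc=(acc<<6)|0x27=0x527
Byte[8]=8A: continuation. acc=(acc<<6)|0x0A=0x149CA
Completed: cp=U+149CA (starts at byte 5)

Answer: U+0021 U+0D08 U+0062 U+149CA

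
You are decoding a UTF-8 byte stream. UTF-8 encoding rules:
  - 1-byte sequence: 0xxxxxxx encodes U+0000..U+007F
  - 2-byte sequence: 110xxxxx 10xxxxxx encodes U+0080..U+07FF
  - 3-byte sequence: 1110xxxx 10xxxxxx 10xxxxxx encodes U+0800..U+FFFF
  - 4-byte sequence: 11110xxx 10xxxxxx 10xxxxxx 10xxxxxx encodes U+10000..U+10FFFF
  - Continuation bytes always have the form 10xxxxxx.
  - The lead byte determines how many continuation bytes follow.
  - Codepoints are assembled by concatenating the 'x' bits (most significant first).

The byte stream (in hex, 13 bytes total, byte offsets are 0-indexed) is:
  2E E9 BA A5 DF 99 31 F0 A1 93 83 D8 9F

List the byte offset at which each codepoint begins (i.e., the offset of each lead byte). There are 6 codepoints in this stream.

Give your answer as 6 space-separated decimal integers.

Answer: 0 1 4 6 7 11

Derivation:
Byte[0]=2E: 1-byte ASCII. cp=U+002E
Byte[1]=E9: 3-byte lead, need 2 cont bytes. acc=0x9
Byte[2]=BA: continuation. acc=(acc<<6)|0x3A=0x27A
Byte[3]=A5: continuation. acc=(acc<<6)|0x25=0x9EA5
Completed: cp=U+9EA5 (starts at byte 1)
Byte[4]=DF: 2-byte lead, need 1 cont bytes. acc=0x1F
Byte[5]=99: continuation. acc=(acc<<6)|0x19=0x7D9
Completed: cp=U+07D9 (starts at byte 4)
Byte[6]=31: 1-byte ASCII. cp=U+0031
Byte[7]=F0: 4-byte lead, need 3 cont bytes. acc=0x0
Byte[8]=A1: continuation. acc=(acc<<6)|0x21=0x21
Byte[9]=93: continuation. acc=(acc<<6)|0x13=0x853
Byte[10]=83: continuation. acc=(acc<<6)|0x03=0x214C3
Completed: cp=U+214C3 (starts at byte 7)
Byte[11]=D8: 2-byte lead, need 1 cont bytes. acc=0x18
Byte[12]=9F: continuation. acc=(acc<<6)|0x1F=0x61F
Completed: cp=U+061F (starts at byte 11)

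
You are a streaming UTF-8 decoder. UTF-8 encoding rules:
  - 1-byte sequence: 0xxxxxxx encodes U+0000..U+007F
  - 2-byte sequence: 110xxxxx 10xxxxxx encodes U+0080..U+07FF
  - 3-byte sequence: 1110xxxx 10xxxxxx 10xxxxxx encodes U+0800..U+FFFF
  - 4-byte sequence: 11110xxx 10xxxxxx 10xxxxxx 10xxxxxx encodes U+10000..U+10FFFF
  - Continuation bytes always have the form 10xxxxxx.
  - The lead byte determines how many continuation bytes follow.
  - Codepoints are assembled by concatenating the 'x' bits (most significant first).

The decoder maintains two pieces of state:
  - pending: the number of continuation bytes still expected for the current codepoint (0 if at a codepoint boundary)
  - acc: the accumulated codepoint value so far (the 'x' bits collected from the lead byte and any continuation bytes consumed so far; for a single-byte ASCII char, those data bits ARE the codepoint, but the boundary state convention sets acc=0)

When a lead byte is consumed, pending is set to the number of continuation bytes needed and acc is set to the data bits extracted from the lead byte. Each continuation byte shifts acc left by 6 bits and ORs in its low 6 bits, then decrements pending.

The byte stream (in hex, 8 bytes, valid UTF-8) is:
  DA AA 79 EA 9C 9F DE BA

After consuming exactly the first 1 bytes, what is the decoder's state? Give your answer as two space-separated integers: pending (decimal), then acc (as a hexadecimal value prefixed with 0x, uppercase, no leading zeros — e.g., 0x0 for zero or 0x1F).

Answer: 1 0x1A

Derivation:
Byte[0]=DA: 2-byte lead. pending=1, acc=0x1A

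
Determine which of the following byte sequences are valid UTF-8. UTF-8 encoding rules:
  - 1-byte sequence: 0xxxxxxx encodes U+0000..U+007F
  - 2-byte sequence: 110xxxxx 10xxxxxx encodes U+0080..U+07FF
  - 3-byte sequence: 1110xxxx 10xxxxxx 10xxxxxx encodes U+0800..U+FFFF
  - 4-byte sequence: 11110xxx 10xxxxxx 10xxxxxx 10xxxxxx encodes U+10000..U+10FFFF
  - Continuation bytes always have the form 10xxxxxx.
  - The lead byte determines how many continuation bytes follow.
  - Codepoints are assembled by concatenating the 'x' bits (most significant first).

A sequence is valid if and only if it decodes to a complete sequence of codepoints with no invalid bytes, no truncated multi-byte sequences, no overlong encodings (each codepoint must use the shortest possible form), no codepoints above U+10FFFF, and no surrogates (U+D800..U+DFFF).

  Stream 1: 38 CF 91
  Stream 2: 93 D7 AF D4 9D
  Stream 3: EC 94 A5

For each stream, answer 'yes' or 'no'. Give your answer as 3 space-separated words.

Stream 1: decodes cleanly. VALID
Stream 2: error at byte offset 0. INVALID
Stream 3: decodes cleanly. VALID

Answer: yes no yes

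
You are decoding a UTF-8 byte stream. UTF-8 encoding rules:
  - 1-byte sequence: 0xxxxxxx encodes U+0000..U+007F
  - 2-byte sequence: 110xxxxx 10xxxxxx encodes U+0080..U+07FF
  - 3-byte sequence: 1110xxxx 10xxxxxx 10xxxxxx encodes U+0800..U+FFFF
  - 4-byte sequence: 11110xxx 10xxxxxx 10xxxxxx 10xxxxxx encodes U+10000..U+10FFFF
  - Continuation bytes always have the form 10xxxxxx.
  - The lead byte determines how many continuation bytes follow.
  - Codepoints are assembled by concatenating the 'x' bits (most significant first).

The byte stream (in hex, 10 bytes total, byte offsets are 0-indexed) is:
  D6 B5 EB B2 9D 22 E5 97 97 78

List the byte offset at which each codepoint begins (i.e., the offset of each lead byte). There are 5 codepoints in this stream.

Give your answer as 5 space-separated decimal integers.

Byte[0]=D6: 2-byte lead, need 1 cont bytes. acc=0x16
Byte[1]=B5: continuation. acc=(acc<<6)|0x35=0x5B5
Completed: cp=U+05B5 (starts at byte 0)
Byte[2]=EB: 3-byte lead, need 2 cont bytes. acc=0xB
Byte[3]=B2: continuation. acc=(acc<<6)|0x32=0x2F2
Byte[4]=9D: continuation. acc=(acc<<6)|0x1D=0xBC9D
Completed: cp=U+BC9D (starts at byte 2)
Byte[5]=22: 1-byte ASCII. cp=U+0022
Byte[6]=E5: 3-byte lead, need 2 cont bytes. acc=0x5
Byte[7]=97: continuation. acc=(acc<<6)|0x17=0x157
Byte[8]=97: continuation. acc=(acc<<6)|0x17=0x55D7
Completed: cp=U+55D7 (starts at byte 6)
Byte[9]=78: 1-byte ASCII. cp=U+0078

Answer: 0 2 5 6 9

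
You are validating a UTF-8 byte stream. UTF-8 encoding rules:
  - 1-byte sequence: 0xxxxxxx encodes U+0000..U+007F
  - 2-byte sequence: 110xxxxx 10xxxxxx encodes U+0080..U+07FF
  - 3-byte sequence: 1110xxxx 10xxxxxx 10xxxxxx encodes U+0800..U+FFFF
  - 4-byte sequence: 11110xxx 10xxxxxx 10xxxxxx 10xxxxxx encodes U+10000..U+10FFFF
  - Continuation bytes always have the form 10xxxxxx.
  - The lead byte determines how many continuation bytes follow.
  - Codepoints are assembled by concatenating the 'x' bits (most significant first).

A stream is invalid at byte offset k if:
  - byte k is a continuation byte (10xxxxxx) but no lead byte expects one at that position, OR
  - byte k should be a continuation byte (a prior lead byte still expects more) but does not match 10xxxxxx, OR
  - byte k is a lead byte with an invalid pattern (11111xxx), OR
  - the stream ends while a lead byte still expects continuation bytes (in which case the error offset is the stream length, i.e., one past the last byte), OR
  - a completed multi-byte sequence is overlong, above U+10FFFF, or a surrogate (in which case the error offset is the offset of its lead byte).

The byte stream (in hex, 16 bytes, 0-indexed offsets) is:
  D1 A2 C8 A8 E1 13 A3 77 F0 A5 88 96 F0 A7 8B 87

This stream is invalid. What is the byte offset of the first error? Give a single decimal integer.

Answer: 5

Derivation:
Byte[0]=D1: 2-byte lead, need 1 cont bytes. acc=0x11
Byte[1]=A2: continuation. acc=(acc<<6)|0x22=0x462
Completed: cp=U+0462 (starts at byte 0)
Byte[2]=C8: 2-byte lead, need 1 cont bytes. acc=0x8
Byte[3]=A8: continuation. acc=(acc<<6)|0x28=0x228
Completed: cp=U+0228 (starts at byte 2)
Byte[4]=E1: 3-byte lead, need 2 cont bytes. acc=0x1
Byte[5]=13: expected 10xxxxxx continuation. INVALID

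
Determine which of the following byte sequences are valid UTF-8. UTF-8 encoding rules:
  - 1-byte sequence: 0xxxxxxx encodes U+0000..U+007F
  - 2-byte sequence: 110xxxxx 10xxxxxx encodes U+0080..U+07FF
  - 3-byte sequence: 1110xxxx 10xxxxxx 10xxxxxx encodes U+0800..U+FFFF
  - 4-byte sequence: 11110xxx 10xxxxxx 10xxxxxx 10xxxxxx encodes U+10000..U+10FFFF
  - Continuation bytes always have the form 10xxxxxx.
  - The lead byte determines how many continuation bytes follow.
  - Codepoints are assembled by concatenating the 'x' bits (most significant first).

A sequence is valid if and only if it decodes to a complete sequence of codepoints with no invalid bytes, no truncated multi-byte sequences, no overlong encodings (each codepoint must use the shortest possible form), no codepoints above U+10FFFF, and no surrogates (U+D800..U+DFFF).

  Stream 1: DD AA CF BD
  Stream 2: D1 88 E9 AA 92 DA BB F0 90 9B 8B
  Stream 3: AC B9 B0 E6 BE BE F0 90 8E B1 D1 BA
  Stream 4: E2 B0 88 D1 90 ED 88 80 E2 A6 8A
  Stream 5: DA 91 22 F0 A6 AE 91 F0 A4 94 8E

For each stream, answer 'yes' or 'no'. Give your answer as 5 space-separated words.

Answer: yes yes no yes yes

Derivation:
Stream 1: decodes cleanly. VALID
Stream 2: decodes cleanly. VALID
Stream 3: error at byte offset 0. INVALID
Stream 4: decodes cleanly. VALID
Stream 5: decodes cleanly. VALID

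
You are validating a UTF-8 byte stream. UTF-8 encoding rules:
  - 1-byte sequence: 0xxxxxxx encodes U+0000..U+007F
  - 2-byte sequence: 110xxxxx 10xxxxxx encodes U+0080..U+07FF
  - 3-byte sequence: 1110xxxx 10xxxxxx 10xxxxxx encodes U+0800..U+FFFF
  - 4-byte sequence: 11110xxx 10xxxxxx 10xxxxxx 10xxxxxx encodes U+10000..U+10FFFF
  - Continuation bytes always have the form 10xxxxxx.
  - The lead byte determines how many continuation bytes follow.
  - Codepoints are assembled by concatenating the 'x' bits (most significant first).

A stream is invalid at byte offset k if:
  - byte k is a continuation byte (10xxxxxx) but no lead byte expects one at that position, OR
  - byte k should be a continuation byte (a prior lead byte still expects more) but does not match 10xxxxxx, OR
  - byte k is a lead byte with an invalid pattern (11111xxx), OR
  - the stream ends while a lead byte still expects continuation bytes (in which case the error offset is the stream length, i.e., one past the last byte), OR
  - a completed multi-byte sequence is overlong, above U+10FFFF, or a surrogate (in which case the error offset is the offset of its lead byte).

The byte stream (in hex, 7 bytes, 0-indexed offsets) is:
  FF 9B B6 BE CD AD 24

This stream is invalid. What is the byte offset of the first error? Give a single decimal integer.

Byte[0]=FF: INVALID lead byte (not 0xxx/110x/1110/11110)

Answer: 0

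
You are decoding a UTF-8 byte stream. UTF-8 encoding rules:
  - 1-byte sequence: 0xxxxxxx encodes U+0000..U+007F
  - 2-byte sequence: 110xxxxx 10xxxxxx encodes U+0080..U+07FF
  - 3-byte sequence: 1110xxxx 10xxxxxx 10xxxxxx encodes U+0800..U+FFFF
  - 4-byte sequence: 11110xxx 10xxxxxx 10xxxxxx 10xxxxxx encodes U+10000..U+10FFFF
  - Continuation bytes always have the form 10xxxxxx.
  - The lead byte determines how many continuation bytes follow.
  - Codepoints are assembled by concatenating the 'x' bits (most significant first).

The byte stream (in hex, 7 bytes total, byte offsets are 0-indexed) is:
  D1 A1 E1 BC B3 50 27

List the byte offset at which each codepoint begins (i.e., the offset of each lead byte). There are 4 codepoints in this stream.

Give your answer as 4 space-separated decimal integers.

Answer: 0 2 5 6

Derivation:
Byte[0]=D1: 2-byte lead, need 1 cont bytes. acc=0x11
Byte[1]=A1: continuation. acc=(acc<<6)|0x21=0x461
Completed: cp=U+0461 (starts at byte 0)
Byte[2]=E1: 3-byte lead, need 2 cont bytes. acc=0x1
Byte[3]=BC: continuation. acc=(acc<<6)|0x3C=0x7C
Byte[4]=B3: continuation. acc=(acc<<6)|0x33=0x1F33
Completed: cp=U+1F33 (starts at byte 2)
Byte[5]=50: 1-byte ASCII. cp=U+0050
Byte[6]=27: 1-byte ASCII. cp=U+0027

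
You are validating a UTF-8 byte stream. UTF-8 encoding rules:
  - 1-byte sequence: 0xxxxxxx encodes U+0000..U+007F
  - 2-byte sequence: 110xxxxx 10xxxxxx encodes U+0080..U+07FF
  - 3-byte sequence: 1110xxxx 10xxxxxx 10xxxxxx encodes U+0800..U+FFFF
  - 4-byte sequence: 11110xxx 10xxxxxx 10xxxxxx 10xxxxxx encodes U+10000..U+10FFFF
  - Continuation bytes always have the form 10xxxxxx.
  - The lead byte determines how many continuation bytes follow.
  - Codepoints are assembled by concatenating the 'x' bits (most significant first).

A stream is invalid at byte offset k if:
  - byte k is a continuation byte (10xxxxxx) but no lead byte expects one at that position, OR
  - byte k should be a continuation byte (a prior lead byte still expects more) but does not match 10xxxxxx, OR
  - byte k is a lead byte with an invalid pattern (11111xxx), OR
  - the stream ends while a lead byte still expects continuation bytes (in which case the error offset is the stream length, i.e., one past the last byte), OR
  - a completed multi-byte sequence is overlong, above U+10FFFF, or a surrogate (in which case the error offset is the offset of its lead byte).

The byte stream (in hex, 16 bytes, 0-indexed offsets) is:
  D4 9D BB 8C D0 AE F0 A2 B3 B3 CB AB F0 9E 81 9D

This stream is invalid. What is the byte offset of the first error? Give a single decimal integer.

Byte[0]=D4: 2-byte lead, need 1 cont bytes. acc=0x14
Byte[1]=9D: continuation. acc=(acc<<6)|0x1D=0x51D
Completed: cp=U+051D (starts at byte 0)
Byte[2]=BB: INVALID lead byte (not 0xxx/110x/1110/11110)

Answer: 2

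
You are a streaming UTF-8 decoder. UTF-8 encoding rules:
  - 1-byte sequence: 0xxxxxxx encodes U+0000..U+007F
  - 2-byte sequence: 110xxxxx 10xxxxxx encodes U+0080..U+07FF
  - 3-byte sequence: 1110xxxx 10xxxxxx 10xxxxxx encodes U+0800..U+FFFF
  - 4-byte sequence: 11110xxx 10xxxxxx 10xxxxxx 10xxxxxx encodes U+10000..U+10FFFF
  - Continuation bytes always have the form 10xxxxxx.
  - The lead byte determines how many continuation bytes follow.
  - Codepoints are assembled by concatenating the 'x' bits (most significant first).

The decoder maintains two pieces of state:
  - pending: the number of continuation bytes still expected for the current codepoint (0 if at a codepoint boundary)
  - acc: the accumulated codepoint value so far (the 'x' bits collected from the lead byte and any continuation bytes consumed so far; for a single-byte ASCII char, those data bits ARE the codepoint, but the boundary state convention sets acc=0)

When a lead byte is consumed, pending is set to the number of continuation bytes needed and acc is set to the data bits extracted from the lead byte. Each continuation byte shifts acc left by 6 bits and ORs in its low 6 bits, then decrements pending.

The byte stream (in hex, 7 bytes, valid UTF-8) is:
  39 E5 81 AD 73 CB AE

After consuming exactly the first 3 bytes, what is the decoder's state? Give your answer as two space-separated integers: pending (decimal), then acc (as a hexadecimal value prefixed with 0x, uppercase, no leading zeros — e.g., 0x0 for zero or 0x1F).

Answer: 1 0x141

Derivation:
Byte[0]=39: 1-byte. pending=0, acc=0x0
Byte[1]=E5: 3-byte lead. pending=2, acc=0x5
Byte[2]=81: continuation. acc=(acc<<6)|0x01=0x141, pending=1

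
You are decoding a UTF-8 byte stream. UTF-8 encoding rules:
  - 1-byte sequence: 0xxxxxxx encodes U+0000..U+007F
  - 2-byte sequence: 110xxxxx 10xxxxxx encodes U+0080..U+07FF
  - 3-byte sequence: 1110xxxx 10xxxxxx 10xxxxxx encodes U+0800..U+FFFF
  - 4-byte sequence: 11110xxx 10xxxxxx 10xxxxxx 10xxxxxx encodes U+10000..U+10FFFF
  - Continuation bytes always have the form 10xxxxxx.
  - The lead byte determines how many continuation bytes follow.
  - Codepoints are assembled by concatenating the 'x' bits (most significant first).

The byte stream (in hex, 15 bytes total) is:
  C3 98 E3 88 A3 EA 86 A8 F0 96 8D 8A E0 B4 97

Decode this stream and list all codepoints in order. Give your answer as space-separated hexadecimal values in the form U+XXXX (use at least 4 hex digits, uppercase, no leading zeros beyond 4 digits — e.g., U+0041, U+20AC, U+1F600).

Byte[0]=C3: 2-byte lead, need 1 cont bytes. acc=0x3
Byte[1]=98: continuation. acc=(acc<<6)|0x18=0xD8
Completed: cp=U+00D8 (starts at byte 0)
Byte[2]=E3: 3-byte lead, need 2 cont bytes. acc=0x3
Byte[3]=88: continuation. acc=(acc<<6)|0x08=0xC8
Byte[4]=A3: continuation. acc=(acc<<6)|0x23=0x3223
Completed: cp=U+3223 (starts at byte 2)
Byte[5]=EA: 3-byte lead, need 2 cont bytes. acc=0xA
Byte[6]=86: continuation. acc=(acc<<6)|0x06=0x286
Byte[7]=A8: continuation. acc=(acc<<6)|0x28=0xA1A8
Completed: cp=U+A1A8 (starts at byte 5)
Byte[8]=F0: 4-byte lead, need 3 cont bytes. acc=0x0
Byte[9]=96: continuation. acc=(acc<<6)|0x16=0x16
Byte[10]=8D: continuation. acc=(acc<<6)|0x0D=0x58D
Byte[11]=8A: continuation. acc=(acc<<6)|0x0A=0x1634A
Completed: cp=U+1634A (starts at byte 8)
Byte[12]=E0: 3-byte lead, need 2 cont bytes. acc=0x0
Byte[13]=B4: continuation. acc=(acc<<6)|0x34=0x34
Byte[14]=97: continuation. acc=(acc<<6)|0x17=0xD17
Completed: cp=U+0D17 (starts at byte 12)

Answer: U+00D8 U+3223 U+A1A8 U+1634A U+0D17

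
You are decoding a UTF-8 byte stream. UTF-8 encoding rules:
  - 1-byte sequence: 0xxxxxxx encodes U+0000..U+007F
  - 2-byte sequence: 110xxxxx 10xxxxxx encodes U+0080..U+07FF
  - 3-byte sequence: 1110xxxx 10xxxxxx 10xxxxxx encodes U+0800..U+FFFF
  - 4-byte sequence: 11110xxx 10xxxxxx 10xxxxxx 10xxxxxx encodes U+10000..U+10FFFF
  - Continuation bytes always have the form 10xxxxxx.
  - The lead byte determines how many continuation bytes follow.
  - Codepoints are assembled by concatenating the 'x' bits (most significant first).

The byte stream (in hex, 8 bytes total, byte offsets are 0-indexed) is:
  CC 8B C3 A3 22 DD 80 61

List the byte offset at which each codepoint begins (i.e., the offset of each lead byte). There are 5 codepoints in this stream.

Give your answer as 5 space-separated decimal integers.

Byte[0]=CC: 2-byte lead, need 1 cont bytes. acc=0xC
Byte[1]=8B: continuation. acc=(acc<<6)|0x0B=0x30B
Completed: cp=U+030B (starts at byte 0)
Byte[2]=C3: 2-byte lead, need 1 cont bytes. acc=0x3
Byte[3]=A3: continuation. acc=(acc<<6)|0x23=0xE3
Completed: cp=U+00E3 (starts at byte 2)
Byte[4]=22: 1-byte ASCII. cp=U+0022
Byte[5]=DD: 2-byte lead, need 1 cont bytes. acc=0x1D
Byte[6]=80: continuation. acc=(acc<<6)|0x00=0x740
Completed: cp=U+0740 (starts at byte 5)
Byte[7]=61: 1-byte ASCII. cp=U+0061

Answer: 0 2 4 5 7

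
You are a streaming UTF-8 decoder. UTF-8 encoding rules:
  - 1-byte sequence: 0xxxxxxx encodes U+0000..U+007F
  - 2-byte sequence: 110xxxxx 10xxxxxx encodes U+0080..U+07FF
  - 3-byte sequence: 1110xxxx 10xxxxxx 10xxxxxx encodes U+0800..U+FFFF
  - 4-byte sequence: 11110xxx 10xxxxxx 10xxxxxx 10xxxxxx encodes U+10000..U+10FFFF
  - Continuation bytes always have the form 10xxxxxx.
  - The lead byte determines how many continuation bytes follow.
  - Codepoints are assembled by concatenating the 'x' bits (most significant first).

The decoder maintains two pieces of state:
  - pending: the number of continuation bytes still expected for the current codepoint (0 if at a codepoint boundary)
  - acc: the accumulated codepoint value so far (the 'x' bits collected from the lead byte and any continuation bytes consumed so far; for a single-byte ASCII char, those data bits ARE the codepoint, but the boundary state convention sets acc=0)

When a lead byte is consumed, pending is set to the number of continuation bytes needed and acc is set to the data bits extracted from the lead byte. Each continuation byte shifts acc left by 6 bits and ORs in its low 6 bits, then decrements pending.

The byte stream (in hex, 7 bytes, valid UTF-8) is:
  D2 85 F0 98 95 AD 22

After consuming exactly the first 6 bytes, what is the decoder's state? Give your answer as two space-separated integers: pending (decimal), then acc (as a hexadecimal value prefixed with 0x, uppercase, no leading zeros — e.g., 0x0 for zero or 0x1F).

Byte[0]=D2: 2-byte lead. pending=1, acc=0x12
Byte[1]=85: continuation. acc=(acc<<6)|0x05=0x485, pending=0
Byte[2]=F0: 4-byte lead. pending=3, acc=0x0
Byte[3]=98: continuation. acc=(acc<<6)|0x18=0x18, pending=2
Byte[4]=95: continuation. acc=(acc<<6)|0x15=0x615, pending=1
Byte[5]=AD: continuation. acc=(acc<<6)|0x2D=0x1856D, pending=0

Answer: 0 0x1856D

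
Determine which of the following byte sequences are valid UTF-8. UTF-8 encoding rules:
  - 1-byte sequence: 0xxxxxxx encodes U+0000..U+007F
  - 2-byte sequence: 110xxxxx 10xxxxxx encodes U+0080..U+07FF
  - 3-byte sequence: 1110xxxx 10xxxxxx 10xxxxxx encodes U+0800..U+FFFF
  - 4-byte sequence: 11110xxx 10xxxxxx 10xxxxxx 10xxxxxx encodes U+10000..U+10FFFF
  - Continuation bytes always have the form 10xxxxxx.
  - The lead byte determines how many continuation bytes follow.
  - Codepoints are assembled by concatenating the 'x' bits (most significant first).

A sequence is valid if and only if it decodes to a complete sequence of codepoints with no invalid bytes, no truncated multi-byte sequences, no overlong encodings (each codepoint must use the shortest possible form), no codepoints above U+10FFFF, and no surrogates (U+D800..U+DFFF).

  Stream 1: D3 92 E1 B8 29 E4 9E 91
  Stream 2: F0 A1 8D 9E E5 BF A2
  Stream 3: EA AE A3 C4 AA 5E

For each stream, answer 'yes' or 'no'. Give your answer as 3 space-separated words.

Stream 1: error at byte offset 4. INVALID
Stream 2: decodes cleanly. VALID
Stream 3: decodes cleanly. VALID

Answer: no yes yes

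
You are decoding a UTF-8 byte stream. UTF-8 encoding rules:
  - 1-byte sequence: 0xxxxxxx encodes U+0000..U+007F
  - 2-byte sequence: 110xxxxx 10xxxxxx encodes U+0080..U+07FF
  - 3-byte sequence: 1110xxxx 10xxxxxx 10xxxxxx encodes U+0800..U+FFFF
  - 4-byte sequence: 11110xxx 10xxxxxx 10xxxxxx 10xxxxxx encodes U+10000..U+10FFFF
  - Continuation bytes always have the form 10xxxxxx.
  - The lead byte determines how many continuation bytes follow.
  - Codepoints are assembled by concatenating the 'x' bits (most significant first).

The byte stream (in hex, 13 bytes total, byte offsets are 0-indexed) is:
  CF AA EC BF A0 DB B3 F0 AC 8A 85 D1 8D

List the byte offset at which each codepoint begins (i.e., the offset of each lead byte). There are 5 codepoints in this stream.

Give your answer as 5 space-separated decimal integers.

Byte[0]=CF: 2-byte lead, need 1 cont bytes. acc=0xF
Byte[1]=AA: continuation. acc=(acc<<6)|0x2A=0x3EA
Completed: cp=U+03EA (starts at byte 0)
Byte[2]=EC: 3-byte lead, need 2 cont bytes. acc=0xC
Byte[3]=BF: continuation. acc=(acc<<6)|0x3F=0x33F
Byte[4]=A0: continuation. acc=(acc<<6)|0x20=0xCFE0
Completed: cp=U+CFE0 (starts at byte 2)
Byte[5]=DB: 2-byte lead, need 1 cont bytes. acc=0x1B
Byte[6]=B3: continuation. acc=(acc<<6)|0x33=0x6F3
Completed: cp=U+06F3 (starts at byte 5)
Byte[7]=F0: 4-byte lead, need 3 cont bytes. acc=0x0
Byte[8]=AC: continuation. acc=(acc<<6)|0x2C=0x2C
Byte[9]=8A: continuation. acc=(acc<<6)|0x0A=0xB0A
Byte[10]=85: continuation. acc=(acc<<6)|0x05=0x2C285
Completed: cp=U+2C285 (starts at byte 7)
Byte[11]=D1: 2-byte lead, need 1 cont bytes. acc=0x11
Byte[12]=8D: continuation. acc=(acc<<6)|0x0D=0x44D
Completed: cp=U+044D (starts at byte 11)

Answer: 0 2 5 7 11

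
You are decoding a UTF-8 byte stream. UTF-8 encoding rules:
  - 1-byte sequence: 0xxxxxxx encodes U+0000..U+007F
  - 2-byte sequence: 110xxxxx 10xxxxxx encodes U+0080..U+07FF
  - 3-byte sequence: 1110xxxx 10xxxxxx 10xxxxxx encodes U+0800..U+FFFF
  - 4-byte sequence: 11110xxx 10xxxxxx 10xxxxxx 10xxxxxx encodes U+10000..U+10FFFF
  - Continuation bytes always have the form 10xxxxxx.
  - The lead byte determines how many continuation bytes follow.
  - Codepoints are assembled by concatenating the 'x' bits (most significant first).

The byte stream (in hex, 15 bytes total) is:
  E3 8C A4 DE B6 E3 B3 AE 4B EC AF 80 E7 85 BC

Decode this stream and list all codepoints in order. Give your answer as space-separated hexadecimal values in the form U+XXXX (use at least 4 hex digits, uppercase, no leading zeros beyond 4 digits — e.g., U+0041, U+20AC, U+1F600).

Answer: U+3324 U+07B6 U+3CEE U+004B U+CBC0 U+717C

Derivation:
Byte[0]=E3: 3-byte lead, need 2 cont bytes. acc=0x3
Byte[1]=8C: continuation. acc=(acc<<6)|0x0C=0xCC
Byte[2]=A4: continuation. acc=(acc<<6)|0x24=0x3324
Completed: cp=U+3324 (starts at byte 0)
Byte[3]=DE: 2-byte lead, need 1 cont bytes. acc=0x1E
Byte[4]=B6: continuation. acc=(acc<<6)|0x36=0x7B6
Completed: cp=U+07B6 (starts at byte 3)
Byte[5]=E3: 3-byte lead, need 2 cont bytes. acc=0x3
Byte[6]=B3: continuation. acc=(acc<<6)|0x33=0xF3
Byte[7]=AE: continuation. acc=(acc<<6)|0x2E=0x3CEE
Completed: cp=U+3CEE (starts at byte 5)
Byte[8]=4B: 1-byte ASCII. cp=U+004B
Byte[9]=EC: 3-byte lead, need 2 cont bytes. acc=0xC
Byte[10]=AF: continuation. acc=(acc<<6)|0x2F=0x32F
Byte[11]=80: continuation. acc=(acc<<6)|0x00=0xCBC0
Completed: cp=U+CBC0 (starts at byte 9)
Byte[12]=E7: 3-byte lead, need 2 cont bytes. acc=0x7
Byte[13]=85: continuation. acc=(acc<<6)|0x05=0x1C5
Byte[14]=BC: continuation. acc=(acc<<6)|0x3C=0x717C
Completed: cp=U+717C (starts at byte 12)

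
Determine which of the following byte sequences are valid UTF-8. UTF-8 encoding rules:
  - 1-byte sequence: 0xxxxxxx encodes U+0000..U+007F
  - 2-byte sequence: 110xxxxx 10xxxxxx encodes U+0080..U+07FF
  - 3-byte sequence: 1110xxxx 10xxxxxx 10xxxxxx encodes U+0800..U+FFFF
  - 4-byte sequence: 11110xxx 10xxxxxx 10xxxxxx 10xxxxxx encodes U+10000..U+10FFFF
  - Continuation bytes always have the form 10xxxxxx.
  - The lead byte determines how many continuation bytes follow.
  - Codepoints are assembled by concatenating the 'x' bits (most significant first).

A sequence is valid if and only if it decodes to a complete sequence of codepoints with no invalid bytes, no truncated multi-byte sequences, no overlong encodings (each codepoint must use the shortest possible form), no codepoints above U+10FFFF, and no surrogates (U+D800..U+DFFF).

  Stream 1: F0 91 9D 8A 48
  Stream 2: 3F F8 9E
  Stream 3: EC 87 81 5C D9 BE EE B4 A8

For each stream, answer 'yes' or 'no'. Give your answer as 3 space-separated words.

Answer: yes no yes

Derivation:
Stream 1: decodes cleanly. VALID
Stream 2: error at byte offset 1. INVALID
Stream 3: decodes cleanly. VALID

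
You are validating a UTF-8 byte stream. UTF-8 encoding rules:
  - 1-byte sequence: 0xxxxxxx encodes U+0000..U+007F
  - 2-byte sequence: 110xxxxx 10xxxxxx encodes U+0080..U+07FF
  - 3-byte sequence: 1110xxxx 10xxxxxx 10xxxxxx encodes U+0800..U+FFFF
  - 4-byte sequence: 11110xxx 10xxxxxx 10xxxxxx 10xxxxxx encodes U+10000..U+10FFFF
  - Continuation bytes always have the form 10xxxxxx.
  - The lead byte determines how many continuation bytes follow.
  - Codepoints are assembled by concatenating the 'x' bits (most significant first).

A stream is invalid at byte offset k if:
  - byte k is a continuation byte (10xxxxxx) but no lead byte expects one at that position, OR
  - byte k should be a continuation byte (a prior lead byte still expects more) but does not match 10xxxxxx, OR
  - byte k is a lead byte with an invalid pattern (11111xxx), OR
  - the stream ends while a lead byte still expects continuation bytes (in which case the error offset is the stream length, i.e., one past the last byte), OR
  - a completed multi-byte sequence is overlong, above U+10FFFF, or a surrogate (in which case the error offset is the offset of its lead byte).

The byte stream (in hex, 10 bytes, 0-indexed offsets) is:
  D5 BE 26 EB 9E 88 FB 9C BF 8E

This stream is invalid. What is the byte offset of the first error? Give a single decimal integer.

Byte[0]=D5: 2-byte lead, need 1 cont bytes. acc=0x15
Byte[1]=BE: continuation. acc=(acc<<6)|0x3E=0x57E
Completed: cp=U+057E (starts at byte 0)
Byte[2]=26: 1-byte ASCII. cp=U+0026
Byte[3]=EB: 3-byte lead, need 2 cont bytes. acc=0xB
Byte[4]=9E: continuation. acc=(acc<<6)|0x1E=0x2DE
Byte[5]=88: continuation. acc=(acc<<6)|0x08=0xB788
Completed: cp=U+B788 (starts at byte 3)
Byte[6]=FB: INVALID lead byte (not 0xxx/110x/1110/11110)

Answer: 6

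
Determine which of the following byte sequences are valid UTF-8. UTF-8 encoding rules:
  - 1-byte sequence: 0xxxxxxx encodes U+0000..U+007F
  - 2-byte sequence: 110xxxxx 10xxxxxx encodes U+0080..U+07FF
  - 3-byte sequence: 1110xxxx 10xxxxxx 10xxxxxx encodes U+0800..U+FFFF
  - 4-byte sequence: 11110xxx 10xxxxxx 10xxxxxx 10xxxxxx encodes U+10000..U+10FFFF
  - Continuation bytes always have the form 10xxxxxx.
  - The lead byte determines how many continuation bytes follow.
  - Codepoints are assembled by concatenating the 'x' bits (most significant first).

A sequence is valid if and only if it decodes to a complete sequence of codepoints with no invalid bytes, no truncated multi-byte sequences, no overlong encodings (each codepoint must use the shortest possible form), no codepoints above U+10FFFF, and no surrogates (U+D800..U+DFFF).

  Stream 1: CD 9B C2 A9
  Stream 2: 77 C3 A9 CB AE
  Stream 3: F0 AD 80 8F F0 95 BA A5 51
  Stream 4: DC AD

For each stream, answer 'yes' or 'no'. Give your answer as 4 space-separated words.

Answer: yes yes yes yes

Derivation:
Stream 1: decodes cleanly. VALID
Stream 2: decodes cleanly. VALID
Stream 3: decodes cleanly. VALID
Stream 4: decodes cleanly. VALID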